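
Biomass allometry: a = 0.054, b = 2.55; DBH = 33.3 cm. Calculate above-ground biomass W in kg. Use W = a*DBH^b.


Formula: W = a * DBH^b  (allometric power law)
DBH^b = 33.3^2.55 = 7624.8762
W = 0.054 * 7624.8762 = 411.7 kg

411.7


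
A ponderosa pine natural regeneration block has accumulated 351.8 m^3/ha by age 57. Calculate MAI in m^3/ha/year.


Formula: MAI = Total Volume / Stand Age
MAI = 351.8 m^3/ha / 57 years
MAI = 6.17 m^3/ha/year

6.17


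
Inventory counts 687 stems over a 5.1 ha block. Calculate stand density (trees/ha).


Formula: Stand Density = N_trees / Area_ha
Density = 687 trees / 5.1 ha
Density = 135 trees/ha

135


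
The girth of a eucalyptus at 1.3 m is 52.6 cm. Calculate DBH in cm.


Formula: DBH = C / pi
DBH = 52.6 / pi
pi = 3.14159...
DBH = 16.7 cm

16.7


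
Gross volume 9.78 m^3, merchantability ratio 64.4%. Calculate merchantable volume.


Formula: MV = V_total * (merchantable_pct / 100)
Merchantable fraction = 64.4% / 100 = 0.644
MV = 9.78 m^3 * 0.644 = 6.298 m^3

6.298


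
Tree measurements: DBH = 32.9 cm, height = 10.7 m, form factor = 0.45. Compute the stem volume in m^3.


Formula: V = pi * (DBH/200)^2 * H * ff
Radius = DBH/200 = 32.9/200 = 0.1645 m
Radius^2 = 0.1645^2 = 0.02706025 m^2
V = pi * 0.02706025 * 10.7 * 0.45
V = 0.409 m^3

0.409


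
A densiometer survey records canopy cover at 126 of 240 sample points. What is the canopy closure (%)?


Formula: Canopy closure = covered points / total points * 100
Closure = 126 / 240 * 100
Closure = 0.525 * 100 = 52.5%

52.5


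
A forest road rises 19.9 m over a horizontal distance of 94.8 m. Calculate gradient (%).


Formula: Gradient = rise / run * 100
Gradient = 19.9 / 94.8 * 100 = 21.0%

21.0


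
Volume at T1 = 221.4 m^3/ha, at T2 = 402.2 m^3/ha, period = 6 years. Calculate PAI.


Formula: PAI = (V_T2 - V_T1) / (T2 - T1)
Volume increment = 402.2 - 221.4 = 180.8 m^3/ha
PAI = 180.8 / 6 = 30.13 m^3/ha/year

30.13


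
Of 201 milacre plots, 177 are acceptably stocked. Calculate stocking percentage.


Formula: Stocking % = stocked plots / total plots * 100
Stocking = 177 / 201 * 100
Stocking = 0.8806 * 100 = 88.1%

88.1


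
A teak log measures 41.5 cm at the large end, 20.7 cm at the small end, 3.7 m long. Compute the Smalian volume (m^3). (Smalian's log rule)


Smalian: V = (A1 + A2)/2 * L,  A = pi*(D/200)^2
A1 = pi*(41.5/200)^2 = 0.135265 m^2
A2 = pi*(20.7/200)^2 = 0.033654 m^2
V = (0.135265+0.033654)/2*3.7 = 0.3125 m^3

0.3125


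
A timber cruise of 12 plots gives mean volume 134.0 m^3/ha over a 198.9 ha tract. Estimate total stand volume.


Formula: Total Volume = Mean Volume per ha * Total Area
Total Volume = 134.0 m^3/ha * 198.9 ha
Total Volume = 26653 m^3

26653


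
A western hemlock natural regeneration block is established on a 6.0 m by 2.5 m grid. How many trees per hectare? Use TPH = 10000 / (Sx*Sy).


Formula: TPH = 10000 m^2/ha / (spacing_x * spacing_y)
Area per tree = 6.0 m * 2.5 m = 15.0 m^2
TPH = 10000 / 15.0 = 667 trees/ha

667


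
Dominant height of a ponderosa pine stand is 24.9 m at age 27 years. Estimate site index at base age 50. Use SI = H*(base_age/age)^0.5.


Formula: SI = H_dom * (base_age / age)^0.5
Age ratio = 50 / 27 = 1.85185
sqrt(age_ratio) = 1.36083
SI = 24.9 * 1.36083 = 33.9 m

33.9


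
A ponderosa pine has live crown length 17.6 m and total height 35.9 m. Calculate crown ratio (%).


Formula: Crown Ratio = (Crown Length / Total Height) * 100
CR = (17.6 m / 35.9 m) * 100
CR = 0.4903 * 100 = 49.0%

49.0


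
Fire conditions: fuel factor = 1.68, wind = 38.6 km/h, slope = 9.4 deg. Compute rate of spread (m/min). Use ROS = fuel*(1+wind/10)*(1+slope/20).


Formula: ROS = fuel * (1 + wind/10) * (1 + slope/20)
Wind factor = 1 + 38.6/10 = 4.86
Slope factor = 1 + 9.4/20 = 1.47
ROS = 1.68 * 4.86 * 1.47 = 12.0 m/min

12.0


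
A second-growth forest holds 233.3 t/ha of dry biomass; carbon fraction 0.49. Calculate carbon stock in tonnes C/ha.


Formula: Carbon Stock = Biomass * Carbon Fraction
C = 233.3 t/ha * 0.49
C = 114.3 t C/ha

114.3


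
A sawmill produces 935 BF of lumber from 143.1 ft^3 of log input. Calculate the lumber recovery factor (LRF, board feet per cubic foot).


Formula: LRF = Lumber Output (BF) / Log Input (ft^3)
LRF = 935 BF / 143.1 ft^3
LRF = 6.53 BF/ft^3

6.53


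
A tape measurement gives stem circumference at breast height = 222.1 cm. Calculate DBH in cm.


Formula: DBH = C / pi
DBH = 222.1 / pi
pi = 3.14159...
DBH = 70.7 cm

70.7


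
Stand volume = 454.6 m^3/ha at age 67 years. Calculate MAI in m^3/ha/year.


Formula: MAI = Total Volume / Stand Age
MAI = 454.6 m^3/ha / 67 years
MAI = 6.79 m^3/ha/year

6.79


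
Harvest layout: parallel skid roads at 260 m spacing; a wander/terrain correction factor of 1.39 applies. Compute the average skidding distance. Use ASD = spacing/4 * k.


Formula: ASD = (spacing / 4) * correction
Uncorrected distance = spacing / 4 = 260 / 4 = 65 m
ASD = 65 * 1.39 = 90 m

90


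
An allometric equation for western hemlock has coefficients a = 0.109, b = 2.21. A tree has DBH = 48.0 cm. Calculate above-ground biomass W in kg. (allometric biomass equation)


Formula: W = a * DBH^b  (allometric power law)
DBH^b = 48.0^2.21 = 5194.4926
W = 0.109 * 5194.4926 = 566.2 kg

566.2


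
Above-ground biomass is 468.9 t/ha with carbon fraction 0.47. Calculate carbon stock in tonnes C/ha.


Formula: Carbon Stock = Biomass * Carbon Fraction
C = 468.9 t/ha * 0.47
C = 220.4 t C/ha

220.4


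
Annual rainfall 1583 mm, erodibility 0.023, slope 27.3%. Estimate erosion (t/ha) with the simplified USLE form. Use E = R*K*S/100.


Formula: E = R * K * S / 100  (simplified USLE)
R * K = 1583 * 0.023 = 36.409
E = 36.409 * 27.3 / 100 = 9.94 t/ha

9.94


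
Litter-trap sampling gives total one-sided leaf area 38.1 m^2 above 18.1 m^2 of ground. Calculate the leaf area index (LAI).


Formula: LAI = total leaf area / ground area  (dimensionless)
LAI = 38.1 m^2 / 18.1 m^2
LAI = 2.1

2.1


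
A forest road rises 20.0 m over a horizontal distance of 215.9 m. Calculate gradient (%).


Formula: Gradient = rise / run * 100
Gradient = 20.0 / 215.9 * 100 = 9.3%

9.3


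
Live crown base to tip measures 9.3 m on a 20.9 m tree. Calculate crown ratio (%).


Formula: Crown Ratio = (Crown Length / Total Height) * 100
CR = (9.3 m / 20.9 m) * 100
CR = 0.445 * 100 = 44.5%

44.5


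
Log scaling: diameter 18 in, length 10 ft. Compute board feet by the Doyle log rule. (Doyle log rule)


Doyle: BF = (D - 4)^2 * L / 16
Adjusted diameter = 18 - 4 = 14 in
(D-4)^2 = 14^2 = 196
BF = 196 * 10 / 16 = 123 BF

123


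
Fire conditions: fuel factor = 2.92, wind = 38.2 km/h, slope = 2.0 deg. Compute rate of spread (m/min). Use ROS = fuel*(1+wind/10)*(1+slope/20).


Formula: ROS = fuel * (1 + wind/10) * (1 + slope/20)
Wind factor = 1 + 38.2/10 = 4.82
Slope factor = 1 + 2.0/20 = 1.1
ROS = 2.92 * 4.82 * 1.1 = 15.48 m/min

15.48


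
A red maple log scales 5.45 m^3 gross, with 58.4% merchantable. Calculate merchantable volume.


Formula: MV = V_total * (merchantable_pct / 100)
Merchantable fraction = 58.4% / 100 = 0.584
MV = 5.45 m^3 * 0.584 = 3.183 m^3

3.183


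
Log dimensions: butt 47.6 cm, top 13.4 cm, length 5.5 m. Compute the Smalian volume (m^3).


Smalian: V = (A1 + A2)/2 * L,  A = pi*(D/200)^2
A1 = pi*(47.6/200)^2 = 0.177952 m^2
A2 = pi*(13.4/200)^2 = 0.014103 m^2
V = (0.177952+0.014103)/2*5.5 = 0.5282 m^3

0.5282


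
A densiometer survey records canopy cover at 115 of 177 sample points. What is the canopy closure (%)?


Formula: Canopy closure = covered points / total points * 100
Closure = 115 / 177 * 100
Closure = 0.6497 * 100 = 65.0%

65.0


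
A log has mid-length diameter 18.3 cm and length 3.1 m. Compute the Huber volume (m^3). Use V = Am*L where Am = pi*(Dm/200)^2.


Huber: V = Am * L,  Am = pi*(Dm/200)^2
Am = pi*(18.3/200)^2 = 0.026302 m^2
V = 0.026302*3.1 = 0.0815 m^3

0.0815


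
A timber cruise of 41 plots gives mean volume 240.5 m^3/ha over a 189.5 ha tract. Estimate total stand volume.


Formula: Total Volume = Mean Volume per ha * Total Area
Total Volume = 240.5 m^3/ha * 189.5 ha
Total Volume = 45575 m^3

45575


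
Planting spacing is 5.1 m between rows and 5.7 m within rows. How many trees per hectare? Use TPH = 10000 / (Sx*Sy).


Formula: TPH = 10000 m^2/ha / (spacing_x * spacing_y)
Area per tree = 5.1 m * 5.7 m = 29.07 m^2
TPH = 10000 / 29.07 = 344 trees/ha

344


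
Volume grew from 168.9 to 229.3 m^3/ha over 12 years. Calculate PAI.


Formula: PAI = (V_T2 - V_T1) / (T2 - T1)
Volume increment = 229.3 - 168.9 = 60.4 m^3/ha
PAI = 60.4 / 12 = 5.03 m^3/ha/year

5.03


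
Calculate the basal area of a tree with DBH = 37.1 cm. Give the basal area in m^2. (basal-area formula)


Formula: BA = pi * (DBH/2)^2 / 10000  (cm^2 to m^2)
Radius = DBH/2 = 37.1/2 = 18.55 cm
BA = pi * 18.55^2 / 10000
   = 1081.0299 cm^2 / 10000
   = 0.1081 m^2

0.1081


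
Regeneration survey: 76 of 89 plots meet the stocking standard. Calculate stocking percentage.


Formula: Stocking % = stocked plots / total plots * 100
Stocking = 76 / 89 * 100
Stocking = 0.8539 * 100 = 85.4%

85.4


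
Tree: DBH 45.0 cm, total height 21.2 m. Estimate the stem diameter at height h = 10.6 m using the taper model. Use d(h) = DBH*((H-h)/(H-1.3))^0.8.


Taper: d(h) = DBH * ((H - h) / (H - 1.3))^0.8
Numerator = H - h = 21.2 - 10.6 = 10.6 m
Denominator = H - 1.3 = 21.2 - 1.3 = 19.9 m
Ratio = 10.6 / 19.9 = 0.53266
d = 45.0 * 0.53266^0.8 = 27.2 cm

27.2


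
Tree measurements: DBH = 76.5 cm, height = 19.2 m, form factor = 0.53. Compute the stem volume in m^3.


Formula: V = pi * (DBH/200)^2 * H * ff
Radius = DBH/200 = 76.5/200 = 0.3825 m
Radius^2 = 0.3825^2 = 0.14630625 m^2
V = pi * 0.14630625 * 19.2 * 0.53
V = 4.677 m^3

4.677


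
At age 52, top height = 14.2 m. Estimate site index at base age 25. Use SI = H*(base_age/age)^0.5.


Formula: SI = H_dom * (base_age / age)^0.5
Age ratio = 25 / 52 = 0.48077
sqrt(age_ratio) = 0.69338
SI = 14.2 * 0.69338 = 9.8 m

9.8


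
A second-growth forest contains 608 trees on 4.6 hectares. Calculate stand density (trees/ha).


Formula: Stand Density = N_trees / Area_ha
Density = 608 trees / 4.6 ha
Density = 132 trees/ha

132


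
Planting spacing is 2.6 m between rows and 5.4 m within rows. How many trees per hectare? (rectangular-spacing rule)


Formula: TPH = 10000 m^2/ha / (spacing_x * spacing_y)
Area per tree = 2.6 m * 5.4 m = 14.04 m^2
TPH = 10000 / 14.04 = 712 trees/ha

712


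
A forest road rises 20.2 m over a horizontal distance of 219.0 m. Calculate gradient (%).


Formula: Gradient = rise / run * 100
Gradient = 20.2 / 219.0 * 100 = 9.2%

9.2


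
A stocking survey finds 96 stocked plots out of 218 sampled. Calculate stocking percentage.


Formula: Stocking % = stocked plots / total plots * 100
Stocking = 96 / 218 * 100
Stocking = 0.4404 * 100 = 44.0%

44.0


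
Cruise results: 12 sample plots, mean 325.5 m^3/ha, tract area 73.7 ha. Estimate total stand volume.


Formula: Total Volume = Mean Volume per ha * Total Area
Total Volume = 325.5 m^3/ha * 73.7 ha
Total Volume = 23989 m^3

23989


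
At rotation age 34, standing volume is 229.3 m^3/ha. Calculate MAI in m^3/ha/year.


Formula: MAI = Total Volume / Stand Age
MAI = 229.3 m^3/ha / 34 years
MAI = 6.74 m^3/ha/year

6.74


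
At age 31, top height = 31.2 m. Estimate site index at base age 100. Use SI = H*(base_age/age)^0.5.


Formula: SI = H_dom * (base_age / age)^0.5
Age ratio = 100 / 31 = 3.22581
sqrt(age_ratio) = 1.79605
SI = 31.2 * 1.79605 = 56.0 m

56.0


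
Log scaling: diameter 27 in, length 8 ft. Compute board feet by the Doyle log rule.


Doyle: BF = (D - 4)^2 * L / 16
Adjusted diameter = 27 - 4 = 23 in
(D-4)^2 = 23^2 = 529
BF = 529 * 8 / 16 = 265 BF

265


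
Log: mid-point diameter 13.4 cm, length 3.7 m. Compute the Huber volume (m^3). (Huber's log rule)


Huber: V = Am * L,  Am = pi*(Dm/200)^2
Am = pi*(13.4/200)^2 = 0.014103 m^2
V = 0.014103*3.7 = 0.0522 m^3

0.0522


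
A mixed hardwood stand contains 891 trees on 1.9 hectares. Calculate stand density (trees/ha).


Formula: Stand Density = N_trees / Area_ha
Density = 891 trees / 1.9 ha
Density = 469 trees/ha

469


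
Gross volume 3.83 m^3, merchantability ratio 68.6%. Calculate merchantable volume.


Formula: MV = V_total * (merchantable_pct / 100)
Merchantable fraction = 68.6% / 100 = 0.686
MV = 3.83 m^3 * 0.686 = 2.627 m^3

2.627


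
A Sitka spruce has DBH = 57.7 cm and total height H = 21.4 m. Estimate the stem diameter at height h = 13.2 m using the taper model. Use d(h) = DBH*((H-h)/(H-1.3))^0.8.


Taper: d(h) = DBH * ((H - h) / (H - 1.3))^0.8
Numerator = H - h = 21.4 - 13.2 = 8.2 m
Denominator = H - 1.3 = 21.4 - 1.3 = 20.1 m
Ratio = 8.2 / 20.1 = 0.40796
d = 57.7 * 0.40796^0.8 = 28.2 cm

28.2


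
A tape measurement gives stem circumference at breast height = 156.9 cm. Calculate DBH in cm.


Formula: DBH = C / pi
DBH = 156.9 / pi
pi = 3.14159...
DBH = 49.9 cm

49.9


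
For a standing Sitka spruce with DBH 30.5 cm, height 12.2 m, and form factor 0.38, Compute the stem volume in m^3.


Formula: V = pi * (DBH/200)^2 * H * ff
Radius = DBH/200 = 30.5/200 = 0.1525 m
Radius^2 = 0.1525^2 = 0.02325625 m^2
V = pi * 0.02325625 * 12.2 * 0.38
V = 0.339 m^3

0.339


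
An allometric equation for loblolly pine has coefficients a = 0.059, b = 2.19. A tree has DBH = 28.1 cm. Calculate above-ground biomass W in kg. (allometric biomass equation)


Formula: W = a * DBH^b  (allometric power law)
DBH^b = 28.1^2.19 = 1488.219
W = 0.059 * 1488.219 = 87.8 kg

87.8


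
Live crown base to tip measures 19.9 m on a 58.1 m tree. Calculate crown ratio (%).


Formula: Crown Ratio = (Crown Length / Total Height) * 100
CR = (19.9 m / 58.1 m) * 100
CR = 0.3425 * 100 = 34.3%

34.3


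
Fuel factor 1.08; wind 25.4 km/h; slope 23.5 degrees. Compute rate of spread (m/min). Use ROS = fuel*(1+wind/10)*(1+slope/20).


Formula: ROS = fuel * (1 + wind/10) * (1 + slope/20)
Wind factor = 1 + 25.4/10 = 3.54
Slope factor = 1 + 23.5/20 = 2.175
ROS = 1.08 * 3.54 * 2.175 = 8.32 m/min

8.32


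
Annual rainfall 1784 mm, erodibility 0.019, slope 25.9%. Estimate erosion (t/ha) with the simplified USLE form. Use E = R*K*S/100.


Formula: E = R * K * S / 100  (simplified USLE)
R * K = 1784 * 0.019 = 33.896
E = 33.896 * 25.9 / 100 = 8.78 t/ha

8.78


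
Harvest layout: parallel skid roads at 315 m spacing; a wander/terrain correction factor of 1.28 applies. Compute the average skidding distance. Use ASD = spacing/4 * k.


Formula: ASD = (spacing / 4) * correction
Uncorrected distance = spacing / 4 = 315 / 4 = 78.75 m
ASD = 78.75 * 1.28 = 101 m

101


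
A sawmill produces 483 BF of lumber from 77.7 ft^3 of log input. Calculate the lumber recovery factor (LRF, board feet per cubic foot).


Formula: LRF = Lumber Output (BF) / Log Input (ft^3)
LRF = 483 BF / 77.7 ft^3
LRF = 6.22 BF/ft^3

6.22


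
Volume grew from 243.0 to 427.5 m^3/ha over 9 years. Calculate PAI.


Formula: PAI = (V_T2 - V_T1) / (T2 - T1)
Volume increment = 427.5 - 243.0 = 184.5 m^3/ha
PAI = 184.5 / 9 = 20.5 m^3/ha/year

20.5


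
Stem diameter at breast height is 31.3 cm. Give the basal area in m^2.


Formula: BA = pi * (DBH/2)^2 / 10000  (cm^2 to m^2)
Radius = DBH/2 = 31.3/2 = 15.65 cm
BA = pi * 15.65^2 / 10000
   = 769.4467 cm^2 / 10000
   = 0.0769 m^2

0.0769


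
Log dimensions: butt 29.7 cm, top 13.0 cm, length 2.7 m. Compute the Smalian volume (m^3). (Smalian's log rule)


Smalian: V = (A1 + A2)/2 * L,  A = pi*(D/200)^2
A1 = pi*(29.7/200)^2 = 0.069279 m^2
A2 = pi*(13.0/200)^2 = 0.013273 m^2
V = (0.069279+0.013273)/2*2.7 = 0.1114 m^3

0.1114


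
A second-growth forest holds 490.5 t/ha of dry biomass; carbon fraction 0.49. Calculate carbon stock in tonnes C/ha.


Formula: Carbon Stock = Biomass * Carbon Fraction
C = 490.5 t/ha * 0.49
C = 240.3 t C/ha

240.3


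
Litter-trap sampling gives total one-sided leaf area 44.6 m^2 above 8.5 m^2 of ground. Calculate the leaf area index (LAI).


Formula: LAI = total leaf area / ground area  (dimensionless)
LAI = 44.6 m^2 / 8.5 m^2
LAI = 5.25

5.25


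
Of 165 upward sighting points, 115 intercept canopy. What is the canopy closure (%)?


Formula: Canopy closure = covered points / total points * 100
Closure = 115 / 165 * 100
Closure = 0.697 * 100 = 69.7%

69.7


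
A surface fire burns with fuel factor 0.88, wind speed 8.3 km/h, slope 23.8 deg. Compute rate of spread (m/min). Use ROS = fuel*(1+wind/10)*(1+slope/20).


Formula: ROS = fuel * (1 + wind/10) * (1 + slope/20)
Wind factor = 1 + 8.3/10 = 1.83
Slope factor = 1 + 23.8/20 = 2.19
ROS = 0.88 * 1.83 * 2.19 = 3.53 m/min

3.53


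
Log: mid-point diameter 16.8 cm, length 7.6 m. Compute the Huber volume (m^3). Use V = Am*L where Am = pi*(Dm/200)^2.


Huber: V = Am * L,  Am = pi*(Dm/200)^2
Am = pi*(16.8/200)^2 = 0.022167 m^2
V = 0.022167*7.6 = 0.1685 m^3

0.1685


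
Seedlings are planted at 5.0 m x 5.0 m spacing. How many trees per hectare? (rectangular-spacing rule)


Formula: TPH = 10000 m^2/ha / (spacing_x * spacing_y)
Area per tree = 5.0 m * 5.0 m = 25.0 m^2
TPH = 10000 / 25.0 = 400 trees/ha

400


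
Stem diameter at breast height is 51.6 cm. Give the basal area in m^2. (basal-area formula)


Formula: BA = pi * (DBH/2)^2 / 10000  (cm^2 to m^2)
Radius = DBH/2 = 51.6/2 = 25.8 cm
BA = pi * 25.8^2 / 10000
   = 2091.1697 cm^2 / 10000
   = 0.2091 m^2

0.2091


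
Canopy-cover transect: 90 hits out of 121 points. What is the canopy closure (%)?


Formula: Canopy closure = covered points / total points * 100
Closure = 90 / 121 * 100
Closure = 0.7438 * 100 = 74.4%

74.4


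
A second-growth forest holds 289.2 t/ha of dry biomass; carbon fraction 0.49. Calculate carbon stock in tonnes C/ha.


Formula: Carbon Stock = Biomass * Carbon Fraction
C = 289.2 t/ha * 0.49
C = 141.7 t C/ha

141.7


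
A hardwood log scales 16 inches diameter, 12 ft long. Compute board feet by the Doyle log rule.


Doyle: BF = (D - 4)^2 * L / 16
Adjusted diameter = 16 - 4 = 12 in
(D-4)^2 = 12^2 = 144
BF = 144 * 12 / 16 = 108 BF

108


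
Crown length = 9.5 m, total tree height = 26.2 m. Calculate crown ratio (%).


Formula: Crown Ratio = (Crown Length / Total Height) * 100
CR = (9.5 m / 26.2 m) * 100
CR = 0.3626 * 100 = 36.3%

36.3


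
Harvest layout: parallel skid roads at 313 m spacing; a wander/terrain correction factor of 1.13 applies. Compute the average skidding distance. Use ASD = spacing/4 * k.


Formula: ASD = (spacing / 4) * correction
Uncorrected distance = spacing / 4 = 313 / 4 = 78.25 m
ASD = 78.25 * 1.13 = 88 m

88


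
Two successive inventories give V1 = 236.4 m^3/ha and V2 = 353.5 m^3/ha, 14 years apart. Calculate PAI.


Formula: PAI = (V_T2 - V_T1) / (T2 - T1)
Volume increment = 353.5 - 236.4 = 117.1 m^3/ha
PAI = 117.1 / 14 = 8.36 m^3/ha/year

8.36


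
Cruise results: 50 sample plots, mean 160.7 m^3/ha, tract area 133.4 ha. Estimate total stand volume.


Formula: Total Volume = Mean Volume per ha * Total Area
Total Volume = 160.7 m^3/ha * 133.4 ha
Total Volume = 21437 m^3

21437


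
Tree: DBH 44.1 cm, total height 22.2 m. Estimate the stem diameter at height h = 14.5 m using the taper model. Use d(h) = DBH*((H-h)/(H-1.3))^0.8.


Taper: d(h) = DBH * ((H - h) / (H - 1.3))^0.8
Numerator = H - h = 22.2 - 14.5 = 7.7 m
Denominator = H - 1.3 = 22.2 - 1.3 = 20.9 m
Ratio = 7.7 / 20.9 = 0.36842
d = 44.1 * 0.36842^0.8 = 19.8 cm

19.8


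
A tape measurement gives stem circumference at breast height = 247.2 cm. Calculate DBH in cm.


Formula: DBH = C / pi
DBH = 247.2 / pi
pi = 3.14159...
DBH = 78.7 cm

78.7


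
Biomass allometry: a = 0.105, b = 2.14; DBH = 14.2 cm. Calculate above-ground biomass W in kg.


Formula: W = a * DBH^b  (allometric power law)
DBH^b = 14.2^2.14 = 292.3459
W = 0.105 * 292.3459 = 30.7 kg

30.7


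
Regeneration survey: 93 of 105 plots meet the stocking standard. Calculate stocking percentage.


Formula: Stocking % = stocked plots / total plots * 100
Stocking = 93 / 105 * 100
Stocking = 0.8857 * 100 = 88.6%

88.6


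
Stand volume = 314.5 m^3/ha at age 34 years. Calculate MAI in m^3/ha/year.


Formula: MAI = Total Volume / Stand Age
MAI = 314.5 m^3/ha / 34 years
MAI = 9.25 m^3/ha/year

9.25


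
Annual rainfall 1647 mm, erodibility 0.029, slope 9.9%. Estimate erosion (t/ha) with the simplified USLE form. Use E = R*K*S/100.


Formula: E = R * K * S / 100  (simplified USLE)
R * K = 1647 * 0.029 = 47.763
E = 47.763 * 9.9 / 100 = 4.73 t/ha

4.73


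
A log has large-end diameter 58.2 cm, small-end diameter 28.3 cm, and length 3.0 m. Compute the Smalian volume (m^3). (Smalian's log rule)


Smalian: V = (A1 + A2)/2 * L,  A = pi*(D/200)^2
A1 = pi*(58.2/200)^2 = 0.266033 m^2
A2 = pi*(28.3/200)^2 = 0.062902 m^2
V = (0.266033+0.062902)/2*3.0 = 0.4934 m^3

0.4934


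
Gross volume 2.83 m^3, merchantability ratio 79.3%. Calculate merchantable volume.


Formula: MV = V_total * (merchantable_pct / 100)
Merchantable fraction = 79.3% / 100 = 0.793
MV = 2.83 m^3 * 0.793 = 2.244 m^3

2.244


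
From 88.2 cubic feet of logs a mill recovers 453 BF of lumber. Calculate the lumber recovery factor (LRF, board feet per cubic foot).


Formula: LRF = Lumber Output (BF) / Log Input (ft^3)
LRF = 453 BF / 88.2 ft^3
LRF = 5.14 BF/ft^3

5.14


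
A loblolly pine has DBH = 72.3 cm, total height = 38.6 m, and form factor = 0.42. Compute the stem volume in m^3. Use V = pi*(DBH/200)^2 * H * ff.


Formula: V = pi * (DBH/200)^2 * H * ff
Radius = DBH/200 = 72.3/200 = 0.3615 m
Radius^2 = 0.3615^2 = 0.13068225 m^2
V = pi * 0.13068225 * 38.6 * 0.42
V = 6.656 m^3

6.656


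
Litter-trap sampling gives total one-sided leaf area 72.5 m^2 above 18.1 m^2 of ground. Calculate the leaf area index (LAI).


Formula: LAI = total leaf area / ground area  (dimensionless)
LAI = 72.5 m^2 / 18.1 m^2
LAI = 4.01

4.01


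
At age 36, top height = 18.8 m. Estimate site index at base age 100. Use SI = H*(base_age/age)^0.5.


Formula: SI = H_dom * (base_age / age)^0.5
Age ratio = 100 / 36 = 2.77778
sqrt(age_ratio) = 1.66667
SI = 18.8 * 1.66667 = 31.3 m

31.3


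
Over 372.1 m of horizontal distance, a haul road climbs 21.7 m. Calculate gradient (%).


Formula: Gradient = rise / run * 100
Gradient = 21.7 / 372.1 * 100 = 5.8%

5.8


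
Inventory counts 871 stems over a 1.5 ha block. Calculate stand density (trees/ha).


Formula: Stand Density = N_trees / Area_ha
Density = 871 trees / 1.5 ha
Density = 581 trees/ha

581


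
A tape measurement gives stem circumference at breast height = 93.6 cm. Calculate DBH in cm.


Formula: DBH = C / pi
DBH = 93.6 / pi
pi = 3.14159...
DBH = 29.8 cm

29.8


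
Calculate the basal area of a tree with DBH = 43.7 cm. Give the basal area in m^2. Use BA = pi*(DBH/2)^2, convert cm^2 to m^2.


Formula: BA = pi * (DBH/2)^2 / 10000  (cm^2 to m^2)
Radius = DBH/2 = 43.7/2 = 21.85 cm
BA = pi * 21.85^2 / 10000
   = 1499.867 cm^2 / 10000
   = 0.15 m^2

0.15


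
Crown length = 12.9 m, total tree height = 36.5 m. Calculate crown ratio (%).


Formula: Crown Ratio = (Crown Length / Total Height) * 100
CR = (12.9 m / 36.5 m) * 100
CR = 0.3534 * 100 = 35.3%

35.3


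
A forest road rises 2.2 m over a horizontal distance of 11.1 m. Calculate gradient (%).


Formula: Gradient = rise / run * 100
Gradient = 2.2 / 11.1 * 100 = 19.8%

19.8


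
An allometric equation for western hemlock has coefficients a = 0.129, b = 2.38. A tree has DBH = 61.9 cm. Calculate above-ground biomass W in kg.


Formula: W = a * DBH^b  (allometric power law)
DBH^b = 61.9^2.38 = 18374.8476
W = 0.129 * 18374.8476 = 2370.4 kg

2370.4


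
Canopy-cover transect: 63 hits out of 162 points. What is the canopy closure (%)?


Formula: Canopy closure = covered points / total points * 100
Closure = 63 / 162 * 100
Closure = 0.3889 * 100 = 38.9%

38.9


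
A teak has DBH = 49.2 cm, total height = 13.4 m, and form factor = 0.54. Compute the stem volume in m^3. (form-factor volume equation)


Formula: V = pi * (DBH/200)^2 * H * ff
Radius = DBH/200 = 49.2/200 = 0.246 m
Radius^2 = 0.246^2 = 0.060516 m^2
V = pi * 0.060516 * 13.4 * 0.54
V = 1.376 m^3

1.376


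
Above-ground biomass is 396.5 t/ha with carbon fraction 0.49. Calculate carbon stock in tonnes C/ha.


Formula: Carbon Stock = Biomass * Carbon Fraction
C = 396.5 t/ha * 0.49
C = 194.3 t C/ha

194.3


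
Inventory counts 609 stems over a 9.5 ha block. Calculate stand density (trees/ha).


Formula: Stand Density = N_trees / Area_ha
Density = 609 trees / 9.5 ha
Density = 64 trees/ha

64


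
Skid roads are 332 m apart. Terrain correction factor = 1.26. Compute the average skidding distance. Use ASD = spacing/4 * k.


Formula: ASD = (spacing / 4) * correction
Uncorrected distance = spacing / 4 = 332 / 4 = 83 m
ASD = 83 * 1.26 = 105 m

105


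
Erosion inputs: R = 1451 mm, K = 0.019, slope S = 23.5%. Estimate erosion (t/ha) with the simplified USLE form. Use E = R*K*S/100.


Formula: E = R * K * S / 100  (simplified USLE)
R * K = 1451 * 0.019 = 27.569
E = 27.569 * 23.5 / 100 = 6.48 t/ha

6.48


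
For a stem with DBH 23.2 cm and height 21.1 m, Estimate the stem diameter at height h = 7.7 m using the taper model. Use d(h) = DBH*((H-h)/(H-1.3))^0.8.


Taper: d(h) = DBH * ((H - h) / (H - 1.3))^0.8
Numerator = H - h = 21.1 - 7.7 = 13.4 m
Denominator = H - 1.3 = 21.1 - 1.3 = 19.8 m
Ratio = 13.4 / 19.8 = 0.67677
d = 23.2 * 0.67677^0.8 = 17.0 cm

17.0


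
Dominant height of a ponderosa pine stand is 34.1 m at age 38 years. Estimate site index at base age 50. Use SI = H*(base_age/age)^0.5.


Formula: SI = H_dom * (base_age / age)^0.5
Age ratio = 50 / 38 = 1.31579
sqrt(age_ratio) = 1.14708
SI = 34.1 * 1.14708 = 39.1 m

39.1


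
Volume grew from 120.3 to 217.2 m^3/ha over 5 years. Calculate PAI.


Formula: PAI = (V_T2 - V_T1) / (T2 - T1)
Volume increment = 217.2 - 120.3 = 96.9 m^3/ha
PAI = 96.9 / 5 = 19.38 m^3/ha/year

19.38


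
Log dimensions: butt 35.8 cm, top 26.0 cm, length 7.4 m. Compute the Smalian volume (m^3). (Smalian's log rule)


Smalian: V = (A1 + A2)/2 * L,  A = pi*(D/200)^2
A1 = pi*(35.8/200)^2 = 0.10066 m^2
A2 = pi*(26.0/200)^2 = 0.053093 m^2
V = (0.10066+0.053093)/2*7.4 = 0.5689 m^3

0.5689


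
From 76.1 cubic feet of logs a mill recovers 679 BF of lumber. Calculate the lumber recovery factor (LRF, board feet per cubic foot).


Formula: LRF = Lumber Output (BF) / Log Input (ft^3)
LRF = 679 BF / 76.1 ft^3
LRF = 8.92 BF/ft^3

8.92


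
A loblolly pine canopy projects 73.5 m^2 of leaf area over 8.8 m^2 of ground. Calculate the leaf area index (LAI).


Formula: LAI = total leaf area / ground area  (dimensionless)
LAI = 73.5 m^2 / 8.8 m^2
LAI = 8.35

8.35


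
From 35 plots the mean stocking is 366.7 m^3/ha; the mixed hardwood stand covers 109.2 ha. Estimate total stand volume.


Formula: Total Volume = Mean Volume per ha * Total Area
Total Volume = 366.7 m^3/ha * 109.2 ha
Total Volume = 40044 m^3

40044


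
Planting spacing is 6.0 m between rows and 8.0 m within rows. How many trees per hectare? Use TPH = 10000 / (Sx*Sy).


Formula: TPH = 10000 m^2/ha / (spacing_x * spacing_y)
Area per tree = 6.0 m * 8.0 m = 48.0 m^2
TPH = 10000 / 48.0 = 208 trees/ha

208


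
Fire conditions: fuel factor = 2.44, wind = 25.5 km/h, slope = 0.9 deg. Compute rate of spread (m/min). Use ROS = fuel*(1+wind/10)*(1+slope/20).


Formula: ROS = fuel * (1 + wind/10) * (1 + slope/20)
Wind factor = 1 + 25.5/10 = 3.55
Slope factor = 1 + 0.9/20 = 1.045
ROS = 2.44 * 3.55 * 1.045 = 9.05 m/min

9.05


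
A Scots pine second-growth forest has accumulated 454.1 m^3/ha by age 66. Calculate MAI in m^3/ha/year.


Formula: MAI = Total Volume / Stand Age
MAI = 454.1 m^3/ha / 66 years
MAI = 6.88 m^3/ha/year

6.88


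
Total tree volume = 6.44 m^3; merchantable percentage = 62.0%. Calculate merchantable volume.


Formula: MV = V_total * (merchantable_pct / 100)
Merchantable fraction = 62.0% / 100 = 0.62
MV = 6.44 m^3 * 0.62 = 3.993 m^3

3.993


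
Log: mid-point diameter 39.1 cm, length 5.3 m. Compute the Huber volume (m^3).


Huber: V = Am * L,  Am = pi*(Dm/200)^2
Am = pi*(39.1/200)^2 = 0.120072 m^2
V = 0.120072*5.3 = 0.6364 m^3

0.6364


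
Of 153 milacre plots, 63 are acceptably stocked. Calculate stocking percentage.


Formula: Stocking % = stocked plots / total plots * 100
Stocking = 63 / 153 * 100
Stocking = 0.4118 * 100 = 41.2%

41.2


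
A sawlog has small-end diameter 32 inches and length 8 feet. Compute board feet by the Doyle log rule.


Doyle: BF = (D - 4)^2 * L / 16
Adjusted diameter = 32 - 4 = 28 in
(D-4)^2 = 28^2 = 784
BF = 784 * 8 / 16 = 392 BF

392


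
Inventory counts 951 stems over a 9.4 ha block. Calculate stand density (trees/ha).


Formula: Stand Density = N_trees / Area_ha
Density = 951 trees / 9.4 ha
Density = 101 trees/ha

101


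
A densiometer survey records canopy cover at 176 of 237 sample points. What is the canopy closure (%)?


Formula: Canopy closure = covered points / total points * 100
Closure = 176 / 237 * 100
Closure = 0.7426 * 100 = 74.3%

74.3


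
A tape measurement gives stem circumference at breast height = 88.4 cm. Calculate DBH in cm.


Formula: DBH = C / pi
DBH = 88.4 / pi
pi = 3.14159...
DBH = 28.1 cm

28.1


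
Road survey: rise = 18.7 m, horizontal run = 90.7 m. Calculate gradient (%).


Formula: Gradient = rise / run * 100
Gradient = 18.7 / 90.7 * 100 = 20.6%

20.6


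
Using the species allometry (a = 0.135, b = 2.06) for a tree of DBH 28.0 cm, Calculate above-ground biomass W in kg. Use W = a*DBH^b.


Formula: W = a * DBH^b  (allometric power law)
DBH^b = 28.0^2.06 = 957.5149
W = 0.135 * 957.5149 = 129.3 kg

129.3


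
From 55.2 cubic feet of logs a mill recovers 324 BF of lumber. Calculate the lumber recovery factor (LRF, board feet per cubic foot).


Formula: LRF = Lumber Output (BF) / Log Input (ft^3)
LRF = 324 BF / 55.2 ft^3
LRF = 5.87 BF/ft^3

5.87


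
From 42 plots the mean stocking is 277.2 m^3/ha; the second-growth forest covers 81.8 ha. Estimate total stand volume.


Formula: Total Volume = Mean Volume per ha * Total Area
Total Volume = 277.2 m^3/ha * 81.8 ha
Total Volume = 22675 m^3

22675


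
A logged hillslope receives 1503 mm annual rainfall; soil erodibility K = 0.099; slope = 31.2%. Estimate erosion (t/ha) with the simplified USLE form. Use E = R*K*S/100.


Formula: E = R * K * S / 100  (simplified USLE)
R * K = 1503 * 0.099 = 148.797
E = 148.797 * 31.2 / 100 = 46.42 t/ha

46.42


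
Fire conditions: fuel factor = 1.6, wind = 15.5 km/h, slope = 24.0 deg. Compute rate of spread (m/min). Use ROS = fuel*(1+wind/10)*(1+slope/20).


Formula: ROS = fuel * (1 + wind/10) * (1 + slope/20)
Wind factor = 1 + 15.5/10 = 2.55
Slope factor = 1 + 24.0/20 = 2.2
ROS = 1.6 * 2.55 * 2.2 = 8.98 m/min

8.98


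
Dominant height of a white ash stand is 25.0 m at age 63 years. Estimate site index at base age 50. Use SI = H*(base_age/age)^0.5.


Formula: SI = H_dom * (base_age / age)^0.5
Age ratio = 50 / 63 = 0.79365
sqrt(age_ratio) = 0.89087
SI = 25.0 * 0.89087 = 22.3 m

22.3


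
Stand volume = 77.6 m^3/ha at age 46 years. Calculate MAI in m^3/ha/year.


Formula: MAI = Total Volume / Stand Age
MAI = 77.6 m^3/ha / 46 years
MAI = 1.69 m^3/ha/year

1.69


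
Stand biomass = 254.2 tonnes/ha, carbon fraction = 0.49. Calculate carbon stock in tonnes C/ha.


Formula: Carbon Stock = Biomass * Carbon Fraction
C = 254.2 t/ha * 0.49
C = 124.6 t C/ha

124.6


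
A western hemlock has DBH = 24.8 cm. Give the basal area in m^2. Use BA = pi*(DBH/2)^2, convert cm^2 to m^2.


Formula: BA = pi * (DBH/2)^2 / 10000  (cm^2 to m^2)
Radius = DBH/2 = 24.8/2 = 12.4 cm
BA = pi * 12.4^2 / 10000
   = 483.0513 cm^2 / 10000
   = 0.0483 m^2

0.0483


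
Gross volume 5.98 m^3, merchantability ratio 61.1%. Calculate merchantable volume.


Formula: MV = V_total * (merchantable_pct / 100)
Merchantable fraction = 61.1% / 100 = 0.611
MV = 5.98 m^3 * 0.611 = 3.654 m^3

3.654


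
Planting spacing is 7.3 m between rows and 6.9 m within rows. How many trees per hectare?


Formula: TPH = 10000 m^2/ha / (spacing_x * spacing_y)
Area per tree = 7.3 m * 6.9 m = 50.37 m^2
TPH = 10000 / 50.37 = 199 trees/ha

199


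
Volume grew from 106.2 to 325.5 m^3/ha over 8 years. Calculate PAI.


Formula: PAI = (V_T2 - V_T1) / (T2 - T1)
Volume increment = 325.5 - 106.2 = 219.3 m^3/ha
PAI = 219.3 / 8 = 27.41 m^3/ha/year

27.41


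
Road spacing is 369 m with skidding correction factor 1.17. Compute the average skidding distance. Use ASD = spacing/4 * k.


Formula: ASD = (spacing / 4) * correction
Uncorrected distance = spacing / 4 = 369 / 4 = 92.25 m
ASD = 92.25 * 1.17 = 108 m

108


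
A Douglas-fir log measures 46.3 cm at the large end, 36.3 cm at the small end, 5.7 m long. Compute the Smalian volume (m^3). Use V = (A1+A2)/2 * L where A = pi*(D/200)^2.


Smalian: V = (A1 + A2)/2 * L,  A = pi*(D/200)^2
A1 = pi*(46.3/200)^2 = 0.168365 m^2
A2 = pi*(36.3/200)^2 = 0.103491 m^2
V = (0.168365+0.103491)/2*5.7 = 0.7748 m^3

0.7748


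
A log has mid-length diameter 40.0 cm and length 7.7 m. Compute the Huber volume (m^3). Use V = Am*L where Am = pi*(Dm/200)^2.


Huber: V = Am * L,  Am = pi*(Dm/200)^2
Am = pi*(40.0/200)^2 = 0.125664 m^2
V = 0.125664*7.7 = 0.9676 m^3

0.9676


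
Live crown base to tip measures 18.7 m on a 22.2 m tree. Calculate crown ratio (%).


Formula: Crown Ratio = (Crown Length / Total Height) * 100
CR = (18.7 m / 22.2 m) * 100
CR = 0.8423 * 100 = 84.2%

84.2


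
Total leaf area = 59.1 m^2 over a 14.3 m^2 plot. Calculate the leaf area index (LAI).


Formula: LAI = total leaf area / ground area  (dimensionless)
LAI = 59.1 m^2 / 14.3 m^2
LAI = 4.13

4.13


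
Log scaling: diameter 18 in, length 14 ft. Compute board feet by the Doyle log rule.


Doyle: BF = (D - 4)^2 * L / 16
Adjusted diameter = 18 - 4 = 14 in
(D-4)^2 = 14^2 = 196
BF = 196 * 14 / 16 = 172 BF

172


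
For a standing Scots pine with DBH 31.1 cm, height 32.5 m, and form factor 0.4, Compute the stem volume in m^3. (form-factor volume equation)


Formula: V = pi * (DBH/200)^2 * H * ff
Radius = DBH/200 = 31.1/200 = 0.1555 m
Radius^2 = 0.1555^2 = 0.02418025 m^2
V = pi * 0.02418025 * 32.5 * 0.4
V = 0.988 m^3

0.988


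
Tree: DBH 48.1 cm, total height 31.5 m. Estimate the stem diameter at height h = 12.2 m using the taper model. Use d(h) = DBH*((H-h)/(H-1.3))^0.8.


Taper: d(h) = DBH * ((H - h) / (H - 1.3))^0.8
Numerator = H - h = 31.5 - 12.2 = 19.3 m
Denominator = H - 1.3 = 31.5 - 1.3 = 30.2 m
Ratio = 19.3 / 30.2 = 0.63907
d = 48.1 * 0.63907^0.8 = 33.6 cm

33.6


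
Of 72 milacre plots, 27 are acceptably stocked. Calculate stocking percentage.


Formula: Stocking % = stocked plots / total plots * 100
Stocking = 27 / 72 * 100
Stocking = 0.375 * 100 = 37.5%

37.5


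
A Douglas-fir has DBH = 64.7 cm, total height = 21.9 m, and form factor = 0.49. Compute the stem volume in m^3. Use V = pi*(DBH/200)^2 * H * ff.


Formula: V = pi * (DBH/200)^2 * H * ff
Radius = DBH/200 = 64.7/200 = 0.3235 m
Radius^2 = 0.3235^2 = 0.10465225 m^2
V = pi * 0.10465225 * 21.9 * 0.49
V = 3.528 m^3

3.528


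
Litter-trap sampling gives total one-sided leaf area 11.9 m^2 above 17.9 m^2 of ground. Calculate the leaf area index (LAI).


Formula: LAI = total leaf area / ground area  (dimensionless)
LAI = 11.9 m^2 / 17.9 m^2
LAI = 0.66

0.66


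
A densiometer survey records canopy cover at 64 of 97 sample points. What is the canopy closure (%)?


Formula: Canopy closure = covered points / total points * 100
Closure = 64 / 97 * 100
Closure = 0.6598 * 100 = 66.0%

66.0


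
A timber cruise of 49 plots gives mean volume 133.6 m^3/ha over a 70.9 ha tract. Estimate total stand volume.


Formula: Total Volume = Mean Volume per ha * Total Area
Total Volume = 133.6 m^3/ha * 70.9 ha
Total Volume = 9472 m^3

9472


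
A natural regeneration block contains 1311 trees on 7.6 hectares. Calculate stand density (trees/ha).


Formula: Stand Density = N_trees / Area_ha
Density = 1311 trees / 7.6 ha
Density = 173 trees/ha

173


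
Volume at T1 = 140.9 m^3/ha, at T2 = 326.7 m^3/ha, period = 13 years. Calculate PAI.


Formula: PAI = (V_T2 - V_T1) / (T2 - T1)
Volume increment = 326.7 - 140.9 = 185.8 m^3/ha
PAI = 185.8 / 13 = 14.29 m^3/ha/year

14.29


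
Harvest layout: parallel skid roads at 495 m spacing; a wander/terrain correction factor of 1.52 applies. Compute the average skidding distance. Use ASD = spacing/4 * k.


Formula: ASD = (spacing / 4) * correction
Uncorrected distance = spacing / 4 = 495 / 4 = 123.75 m
ASD = 123.75 * 1.52 = 188 m

188


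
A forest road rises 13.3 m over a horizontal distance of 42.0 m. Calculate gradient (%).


Formula: Gradient = rise / run * 100
Gradient = 13.3 / 42.0 * 100 = 31.7%

31.7


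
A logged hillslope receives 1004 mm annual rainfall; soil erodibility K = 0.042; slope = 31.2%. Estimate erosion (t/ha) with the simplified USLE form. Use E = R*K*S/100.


Formula: E = R * K * S / 100  (simplified USLE)
R * K = 1004 * 0.042 = 42.168
E = 42.168 * 31.2 / 100 = 13.16 t/ha

13.16


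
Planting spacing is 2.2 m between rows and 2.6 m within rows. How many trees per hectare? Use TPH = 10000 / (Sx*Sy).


Formula: TPH = 10000 m^2/ha / (spacing_x * spacing_y)
Area per tree = 2.2 m * 2.6 m = 5.72 m^2
TPH = 10000 / 5.72 = 1748 trees/ha

1748


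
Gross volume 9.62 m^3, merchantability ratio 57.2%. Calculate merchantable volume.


Formula: MV = V_total * (merchantable_pct / 100)
Merchantable fraction = 57.2% / 100 = 0.572
MV = 9.62 m^3 * 0.572 = 5.503 m^3

5.503


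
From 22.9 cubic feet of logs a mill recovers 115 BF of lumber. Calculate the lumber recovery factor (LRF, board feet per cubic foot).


Formula: LRF = Lumber Output (BF) / Log Input (ft^3)
LRF = 115 BF / 22.9 ft^3
LRF = 5.02 BF/ft^3

5.02


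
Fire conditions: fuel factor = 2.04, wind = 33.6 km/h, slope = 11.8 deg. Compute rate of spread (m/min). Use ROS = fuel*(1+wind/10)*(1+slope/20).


Formula: ROS = fuel * (1 + wind/10) * (1 + slope/20)
Wind factor = 1 + 33.6/10 = 4.36
Slope factor = 1 + 11.8/20 = 1.59
ROS = 2.04 * 4.36 * 1.59 = 14.14 m/min

14.14


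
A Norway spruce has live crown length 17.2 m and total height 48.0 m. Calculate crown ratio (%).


Formula: Crown Ratio = (Crown Length / Total Height) * 100
CR = (17.2 m / 48.0 m) * 100
CR = 0.3583 * 100 = 35.8%

35.8


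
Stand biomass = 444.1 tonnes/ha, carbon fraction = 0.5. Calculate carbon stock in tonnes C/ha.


Formula: Carbon Stock = Biomass * Carbon Fraction
C = 444.1 t/ha * 0.5
C = 222.1 t C/ha

222.1


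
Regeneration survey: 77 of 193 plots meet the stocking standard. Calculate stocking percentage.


Formula: Stocking % = stocked plots / total plots * 100
Stocking = 77 / 193 * 100
Stocking = 0.399 * 100 = 39.9%

39.9


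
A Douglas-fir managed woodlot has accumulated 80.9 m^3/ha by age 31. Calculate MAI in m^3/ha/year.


Formula: MAI = Total Volume / Stand Age
MAI = 80.9 m^3/ha / 31 years
MAI = 2.61 m^3/ha/year

2.61


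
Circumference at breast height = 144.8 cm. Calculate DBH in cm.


Formula: DBH = C / pi
DBH = 144.8 / pi
pi = 3.14159...
DBH = 46.1 cm

46.1


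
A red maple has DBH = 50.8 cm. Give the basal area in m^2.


Formula: BA = pi * (DBH/2)^2 / 10000  (cm^2 to m^2)
Radius = DBH/2 = 50.8/2 = 25.4 cm
BA = pi * 25.4^2 / 10000
   = 2026.8299 cm^2 / 10000
   = 0.2027 m^2

0.2027
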